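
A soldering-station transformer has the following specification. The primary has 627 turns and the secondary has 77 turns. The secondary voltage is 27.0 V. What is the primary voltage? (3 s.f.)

V_p ≈ 220 V

V_p/V_s = N_p/N_s, so V_p = 27.0 × 627/77 = 220 V.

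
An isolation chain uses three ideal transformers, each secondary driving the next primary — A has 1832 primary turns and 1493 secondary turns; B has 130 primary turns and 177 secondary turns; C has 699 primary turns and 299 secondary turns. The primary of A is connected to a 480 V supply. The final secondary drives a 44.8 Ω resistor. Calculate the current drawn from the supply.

Secondary of A: V = 480.00 × 1493/1832 = 391.18 V.
Secondary of B: V = 391.18 × 177/130 = 532.61 V.
Secondary of C: V = 532.61 × 299/699 = 227.82 V.
I_load = 227.82/44.8 = 5.0854 A, so P_out = 227.82 × 5.0854 = 1158.6 W.
All ideal ⇒ P_in = P_out, so I_supply = 1158.6/480 = 2.41 A.

I_supply ≈ 2.41 A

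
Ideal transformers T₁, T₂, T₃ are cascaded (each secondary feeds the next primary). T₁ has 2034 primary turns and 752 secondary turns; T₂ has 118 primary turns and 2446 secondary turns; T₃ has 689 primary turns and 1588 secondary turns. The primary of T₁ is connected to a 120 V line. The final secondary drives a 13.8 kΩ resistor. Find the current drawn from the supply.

I_supply ≈ 2.71 A

After T₁: V = 120.00 × 752/2034 = 44.366 V.
After T₂: V = 44.366 × 2446/118 = 919.65 V.
After T₃: V = 919.65 × 1588/689 = 2119.6 V.
I_load = 2119.6/13800 = 0.15359 A, so P_out = 2119.6 × 0.15359 = 325.56 W.
All ideal ⇒ P_in = P_out, so I_supply = 325.56/120 = 2.71 A.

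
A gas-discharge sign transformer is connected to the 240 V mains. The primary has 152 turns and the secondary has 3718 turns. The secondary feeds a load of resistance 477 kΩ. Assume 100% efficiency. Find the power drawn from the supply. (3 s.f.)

V_s = V_p × N_s/N_p = 240 × 3718/152 = 5870.5 V.
I_s = V_s/R = 5870.5/477000 = 0.012307 A.
I_p = I_s × N_s/N_p = 0.012307 × 3718/152 = 0.30104 A.
P = V_p I_p = 240 × 0.30104 = 72.2 W.

P ≈ 72.2 W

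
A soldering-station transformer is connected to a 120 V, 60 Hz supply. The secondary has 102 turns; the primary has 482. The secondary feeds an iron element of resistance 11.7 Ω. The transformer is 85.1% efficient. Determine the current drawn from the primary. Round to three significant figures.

I_p ≈ 0.540 A

V_s = 120 × 102/482 = 25.394 V.
I_s = V_s/R = 25.394/11.7 = 2.1704 A.
P_out = V_s I_s = 25.394 × 2.1704 = 55.117 W.
P_in = P_out/η = 55.117/0.851 = 64.767 W.
I_p = P_in/V_p = 64.767/120 = 0.540 A.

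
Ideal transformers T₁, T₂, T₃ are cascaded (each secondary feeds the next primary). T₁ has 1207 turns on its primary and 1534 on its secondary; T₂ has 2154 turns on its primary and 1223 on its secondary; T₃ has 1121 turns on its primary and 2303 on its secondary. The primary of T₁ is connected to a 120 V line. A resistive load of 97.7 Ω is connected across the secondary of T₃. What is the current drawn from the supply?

I_supply ≈ 2.70 A

After T₁: V = 120.00 × 1534/1207 = 152.51 V.
After T₂: V = 152.51 × 1223/2154 = 86.592 V.
After T₃: V = 86.592 × 2303/1121 = 177.90 V.
I_load = 177.90/97.7 = 1.8208 A, so P_out = 177.90 × 1.8208 = 323.92 W.
All ideal ⇒ P_in = P_out, so I_supply = 323.92/120 = 2.70 A.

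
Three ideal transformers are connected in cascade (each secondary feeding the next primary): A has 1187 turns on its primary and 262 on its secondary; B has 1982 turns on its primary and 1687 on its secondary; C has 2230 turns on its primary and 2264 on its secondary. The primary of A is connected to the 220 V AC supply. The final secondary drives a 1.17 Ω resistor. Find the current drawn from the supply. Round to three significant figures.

I_supply ≈ 6.84 A

Secondary of A: V = 220.00 × 262/1187 = 48.559 V.
Secondary of B: V = 48.559 × 1687/1982 = 41.332 V.
Secondary of C: V = 41.332 × 2264/2230 = 41.962 V.
I_load = 41.962/1.17 = 35.865 A, so P_out = 41.962 × 35.865 = 1505.0 W.
All ideal ⇒ P_in = P_out, so I_supply = 1505.0/220 = 6.84 A.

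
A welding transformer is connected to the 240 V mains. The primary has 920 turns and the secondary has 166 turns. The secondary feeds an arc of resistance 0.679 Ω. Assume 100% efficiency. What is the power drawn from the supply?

V_s = V_p × N_s/N_p = 240 × 166/920 = 43.304 V.
I_s = V_s/R = 43.304/0.679 = 63.777 A.
I_p = I_s × N_s/N_p = 63.777 × 166/920 = 11.508 A.
P = V_p I_p = 240 × 11.508 = 2760 W.

P ≈ 2760 W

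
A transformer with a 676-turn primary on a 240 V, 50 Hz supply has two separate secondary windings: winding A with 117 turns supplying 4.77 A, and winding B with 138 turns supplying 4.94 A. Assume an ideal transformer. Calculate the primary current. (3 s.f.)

I_p ≈ 1.83 A

V_A = 240 × 117/676 = 41.538 V; V_B = 240 × 138/676 = 48.994 V.
P_out = V_A I_A + V_B I_B = 41.538×4.77 + 48.994×4.94 = 198.14 + 242.03 = 440.17 W.
Ideal ⇒ P_in = P_out, so I_p = P_out/V_p = 440.17/240 = 1.83 A.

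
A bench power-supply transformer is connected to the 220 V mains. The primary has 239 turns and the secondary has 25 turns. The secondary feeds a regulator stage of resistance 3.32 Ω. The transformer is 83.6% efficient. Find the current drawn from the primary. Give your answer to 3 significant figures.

V_s = 220 × 25/239 = 23.013 V.
I_s = V_s/R = 23.013/3.32 = 6.9315 A.
P_out = V_s I_s = 23.013 × 6.9315 = 159.51 W.
P_in = P_out/η = 159.51/0.836 = 190.80 W.
I_p = P_in/V_p = 190.80/220 = 0.867 A.

I_p ≈ 0.867 A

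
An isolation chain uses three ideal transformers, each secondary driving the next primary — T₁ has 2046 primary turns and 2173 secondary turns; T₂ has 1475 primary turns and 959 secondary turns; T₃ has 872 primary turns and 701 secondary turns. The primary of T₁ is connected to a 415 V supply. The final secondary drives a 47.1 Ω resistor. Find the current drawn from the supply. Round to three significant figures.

I_supply ≈ 2.72 A

After T₁: V = 415.00 × 2173/2046 = 440.76 V.
After T₂: V = 440.76 × 959/1475 = 286.57 V.
After T₃: V = 286.57 × 701/872 = 230.37 V.
I_load = 230.37/47.1 = 4.8911 A, so P_out = 230.37 × 4.8911 = 1126.8 W.
All ideal ⇒ P_in = P_out, so I_supply = 1126.8/415 = 2.72 A.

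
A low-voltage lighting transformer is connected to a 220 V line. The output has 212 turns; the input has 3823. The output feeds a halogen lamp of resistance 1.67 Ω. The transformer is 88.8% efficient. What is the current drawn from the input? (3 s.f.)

V_out = 220 × 212/3823 = 12.200 V.
I_out = V_out/R = 12.200/1.67 = 7.3053 A.
P_out = V_out I_out = 12.200 × 7.3053 = 89.123 W.
P_in = P_out/η = 89.123/0.888 = 100.36 W.
I_in = P_in/V_in = 100.36/220 = 0.456 A.

I_in ≈ 0.456 A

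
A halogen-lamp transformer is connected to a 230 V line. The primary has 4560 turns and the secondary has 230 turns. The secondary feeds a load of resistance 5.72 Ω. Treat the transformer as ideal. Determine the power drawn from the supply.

V_s = V_p × N_s/N_p = 230 × 230/4560 = 11.601 V.
I_s = V_s/R = 11.601/5.72 = 2.0281 A.
I_p = I_s × N_s/N_p = 2.0281 × 230/4560 = 0.10230 A.
P = V_p I_p = 230 × 0.10230 = 23.5 W.

P ≈ 23.5 W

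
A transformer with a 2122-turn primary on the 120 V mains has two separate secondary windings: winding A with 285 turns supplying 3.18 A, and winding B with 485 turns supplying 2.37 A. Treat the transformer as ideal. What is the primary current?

V_A = 120 × 285/2122 = 16.117 V; V_B = 120 × 485/2122 = 27.427 V.
P_out = V_A I_A + V_B I_B = 16.117×3.18 + 27.427×2.37 = 51.252 + 65.002 = 116.25 W.
Ideal ⇒ P_in = P_out, so I_p = P_out/V_p = 116.25/120 = 0.969 A.

I_p ≈ 0.969 A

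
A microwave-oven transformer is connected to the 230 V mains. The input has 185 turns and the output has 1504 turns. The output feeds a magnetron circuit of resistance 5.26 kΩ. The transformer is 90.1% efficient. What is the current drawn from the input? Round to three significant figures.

I_in ≈ 3.21 A

V_out = 230 × 1504/185 = 1869.8 V.
I_out = V_out/R = 1869.8/5260 = 0.35548 A.
P_out = V_out I_out = 1869.8 × 0.35548 = 664.69 W.
P_in = P_out/η = 664.69/0.901 = 737.73 W.
I_in = P_in/V_in = 737.73/230 = 3.21 A.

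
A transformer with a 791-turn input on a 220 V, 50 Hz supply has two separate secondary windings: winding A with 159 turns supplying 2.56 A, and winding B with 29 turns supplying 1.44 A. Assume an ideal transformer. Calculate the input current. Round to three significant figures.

V_A = 220 × 159/791 = 44.223 V; V_B = 220 × 29/791 = 8.0657 V.
P_out = V_A I_A + V_B I_B = 44.223×2.56 + 8.0657×1.44 = 113.21 + 11.615 = 124.82 W.
Ideal ⇒ P_in = P_out, so I_in = P_out/V_in = 124.82/220 = 0.567 A.

I_in ≈ 0.567 A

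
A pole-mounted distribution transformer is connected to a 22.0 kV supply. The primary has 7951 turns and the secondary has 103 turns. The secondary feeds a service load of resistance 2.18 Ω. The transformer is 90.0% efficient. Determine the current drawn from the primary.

V_s = 22000 × 103/7951 = 285.00 V.
I_s = V_s/R = 285.00/2.18 = 130.73 A.
P_out = V_s I_s = 285.00 × 130.73 = 37258 W.
P_in = P_out/η = 37258/0.900 = 41398 W.
I_p = P_in/V_p = 41398/22000 = 1.88 A.

I_p ≈ 1.88 A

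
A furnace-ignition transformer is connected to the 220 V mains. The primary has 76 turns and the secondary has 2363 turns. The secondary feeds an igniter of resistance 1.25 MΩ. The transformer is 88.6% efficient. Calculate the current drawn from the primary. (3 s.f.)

I_p ≈ 0.192 A

V_s = 220 × 2363/76 = 6840.3 V.
I_s = V_s/R = 6840.3/(1.25×10^6) = 0.0054722 A.
P_out = V_s I_s = 6840.3 × 0.0054722 = 37.431 W.
P_in = P_out/η = 37.431/0.886 = 42.248 W.
I_p = P_in/V_p = 42.248/220 = 0.192 A.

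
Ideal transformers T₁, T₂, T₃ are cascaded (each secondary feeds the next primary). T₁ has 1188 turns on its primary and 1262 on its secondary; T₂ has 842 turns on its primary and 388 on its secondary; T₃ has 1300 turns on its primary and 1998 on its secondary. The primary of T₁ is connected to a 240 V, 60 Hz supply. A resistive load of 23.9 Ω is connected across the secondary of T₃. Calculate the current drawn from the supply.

After T₁: V = 240.00 × 1262/1188 = 254.95 V.
After T₂: V = 254.95 × 388/842 = 117.48 V.
After T₃: V = 117.48 × 1998/1300 = 180.56 V.
I_load = 180.56/23.9 = 7.5549 A, so P_out = 180.56 × 7.5549 = 1364.1 W.
All ideal ⇒ P_in = P_out, so I_supply = 1364.1/240 = 5.68 A.

I_supply ≈ 5.68 A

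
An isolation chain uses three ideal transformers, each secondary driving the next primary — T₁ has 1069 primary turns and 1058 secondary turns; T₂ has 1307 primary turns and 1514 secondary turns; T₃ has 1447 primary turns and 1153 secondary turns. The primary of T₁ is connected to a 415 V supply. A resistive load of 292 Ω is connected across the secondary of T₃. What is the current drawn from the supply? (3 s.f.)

Secondary of T₁: V = 415.00 × 1058/1069 = 410.73 V.
Secondary of T₂: V = 410.73 × 1514/1307 = 475.78 V.
Secondary of T₃: V = 475.78 × 1153/1447 = 379.11 V.
I_load = 379.11/292 = 1.2983 A, so P_out = 379.11 × 1.2983 = 492.21 W.
All ideal ⇒ P_in = P_out, so I_supply = 492.21/415 = 1.19 A.

I_supply ≈ 1.19 A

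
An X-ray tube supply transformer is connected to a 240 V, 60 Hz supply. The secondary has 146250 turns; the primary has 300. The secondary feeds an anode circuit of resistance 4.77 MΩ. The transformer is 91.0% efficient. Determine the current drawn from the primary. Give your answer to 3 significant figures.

I_p ≈ 13.1 A

V_s = 240 × 146250/300 = 117000 V.
I_s = V_s/R = 117000/(4.77×10^6) = 0.024528 A.
P_out = V_s I_s = 117000 × 0.024528 = 2869.8 W.
P_in = P_out/η = 2869.8/0.910 = 3153.6 W.
I_p = P_in/V_p = 3153.6/240 = 13.1 A.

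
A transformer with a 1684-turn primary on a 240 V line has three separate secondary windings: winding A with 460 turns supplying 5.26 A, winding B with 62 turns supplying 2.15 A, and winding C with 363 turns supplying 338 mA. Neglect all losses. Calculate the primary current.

V_A = 240 × 460/1684 = 65.558 V; V_B = 240 × 62/1684 = 8.8361 V; V_C = 240 × 363/1684 = 51.734 V.
P_out = V_A I_A + V_B I_B + V_C I_C = 65.558×5.26 + 8.8361×2.15 + 51.734×0.338 = 344.84 + 18.998 + 17.486 = 381.32 W.
Ideal ⇒ P_in = P_out, so I_p = P_out/V_p = 381.32/240 = 1.59 A.

I_p ≈ 1.59 A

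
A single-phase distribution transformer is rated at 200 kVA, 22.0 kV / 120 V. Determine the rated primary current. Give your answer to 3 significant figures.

I_p ≈ 9.09 A

I_p = S/V_p = 200000/22000 = 9.09 A.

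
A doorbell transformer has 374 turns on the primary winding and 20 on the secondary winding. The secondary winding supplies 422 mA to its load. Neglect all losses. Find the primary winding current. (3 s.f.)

For an ideal transformer I_p/I_s = N_s/N_p, so I_p = 0.422 × 20/374 = 0.0226 A.

I_p ≈ 0.0226 A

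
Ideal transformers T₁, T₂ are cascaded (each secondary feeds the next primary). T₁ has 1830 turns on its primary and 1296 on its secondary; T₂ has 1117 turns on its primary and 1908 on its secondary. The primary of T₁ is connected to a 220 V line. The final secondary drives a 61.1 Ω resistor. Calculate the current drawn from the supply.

I_supply ≈ 5.27 A

Secondary of T₁: V = 220.00 × 1296/1830 = 155.80 V.
Secondary of T₂: V = 155.80 × 1908/1117 = 266.13 V.
I_load = 266.13/61.1 = 4.3557 A, so P_out = 266.13 × 4.3557 = 1159.2 W.
All ideal ⇒ P_in = P_out, so I_supply = 1159.2/220 = 5.27 A.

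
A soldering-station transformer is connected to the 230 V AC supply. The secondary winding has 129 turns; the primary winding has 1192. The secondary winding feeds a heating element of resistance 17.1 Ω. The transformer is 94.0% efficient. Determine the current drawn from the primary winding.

V_s = 230 × 129/1192 = 24.891 V.
I_s = V_s/R = 24.891/17.1 = 1.4556 A.
P_out = V_s I_s = 24.891 × 1.4556 = 36.232 W.
P_in = P_out/η = 36.232/0.940 = 38.544 W.
I_p = P_in/V_p = 38.544/230 = 0.168 A.

I_p ≈ 0.168 A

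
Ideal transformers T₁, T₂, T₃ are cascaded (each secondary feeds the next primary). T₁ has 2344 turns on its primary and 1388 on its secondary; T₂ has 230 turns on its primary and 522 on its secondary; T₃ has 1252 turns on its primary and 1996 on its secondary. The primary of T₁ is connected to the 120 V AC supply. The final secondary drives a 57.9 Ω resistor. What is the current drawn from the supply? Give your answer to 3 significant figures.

Secondary of T₁: V = 120.00 × 1388/2344 = 71.058 V.
Secondary of T₂: V = 71.058 × 522/230 = 161.27 V.
Secondary of T₃: V = 161.27 × 1996/1252 = 257.11 V.
I_load = 257.11/57.9 = 4.4405 A, so P_out = 257.11 × 4.4405 = 1141.7 W.
All ideal ⇒ P_in = P_out, so I_supply = 1141.7/120 = 9.51 A.

I_supply ≈ 9.51 A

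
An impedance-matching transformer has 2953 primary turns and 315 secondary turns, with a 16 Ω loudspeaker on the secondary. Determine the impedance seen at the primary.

Z_p ≈ 1410 Ω

Z_p = (N_p/N_s)² × Z_s = (2953/315)² × 16 = 1410 Ω.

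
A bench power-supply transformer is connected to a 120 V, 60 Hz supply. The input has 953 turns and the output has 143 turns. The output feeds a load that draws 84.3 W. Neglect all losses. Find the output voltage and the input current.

V_out ≈ 18.0 V, I_in ≈ 0.702 A

V_out = V_in × N_out/N_in = 120 × 143/953 = 18.006 V.
I_out = P/V_out = 84.3/18.006 = 4.6817 A.
I_in = I_out × N_out/N_in = 4.6817 × 143/953 = 0.702 A.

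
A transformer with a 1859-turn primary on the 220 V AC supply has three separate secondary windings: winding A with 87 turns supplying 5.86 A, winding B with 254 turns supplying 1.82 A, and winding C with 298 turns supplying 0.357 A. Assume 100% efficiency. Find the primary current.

V_A = 220 × 87/1859 = 10.296 V; V_B = 220 × 254/1859 = 30.059 V; V_C = 220 × 298/1859 = 35.266 V.
P_out = V_A I_A + V_B I_B + V_C I_C = 10.296×5.86 + 30.059×1.82 + 35.266×0.357 = 60.334 + 54.708 + 12.590 = 127.63 W.
Ideal ⇒ P_in = P_out, so I_p = P_out/V_p = 127.63/220 = 0.580 A.

I_p ≈ 0.580 A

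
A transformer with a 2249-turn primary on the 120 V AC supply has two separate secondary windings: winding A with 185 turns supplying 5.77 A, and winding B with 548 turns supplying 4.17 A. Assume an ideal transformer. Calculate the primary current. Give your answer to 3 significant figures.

I_p ≈ 1.49 A

V_A = 120 × 185/2249 = 9.8711 V; V_B = 120 × 548/2249 = 29.240 V.
P_out = V_A I_A + V_B I_B = 9.8711×5.77 + 29.240×4.17 = 56.956 + 121.93 = 178.89 W.
Ideal ⇒ P_in = P_out, so I_p = P_out/V_p = 178.89/120 = 1.49 A.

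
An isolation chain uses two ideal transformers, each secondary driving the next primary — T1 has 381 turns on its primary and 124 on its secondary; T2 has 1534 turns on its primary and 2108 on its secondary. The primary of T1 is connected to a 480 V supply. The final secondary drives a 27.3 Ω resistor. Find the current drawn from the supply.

After T1: V = 480.00 × 124/381 = 156.22 V.
After T2: V = 156.22 × 2108/1534 = 214.68 V.
I_load = 214.68/27.3 = 7.8636 A, so P_out = 214.68 × 7.8636 = 1688.1 W.
All ideal ⇒ P_in = P_out, so I_supply = 1688.1/480 = 3.52 A.

I_supply ≈ 3.52 A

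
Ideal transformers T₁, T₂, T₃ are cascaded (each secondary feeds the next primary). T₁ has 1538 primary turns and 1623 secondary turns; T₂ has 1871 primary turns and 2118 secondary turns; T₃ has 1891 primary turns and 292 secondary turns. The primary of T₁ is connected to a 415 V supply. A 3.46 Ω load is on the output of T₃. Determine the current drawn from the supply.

I_supply ≈ 4.08 A

Secondary of T₁: V = 415.00 × 1623/1538 = 437.94 V.
Secondary of T₂: V = 437.94 × 2118/1871 = 495.75 V.
Secondary of T₃: V = 495.75 × 292/1891 = 76.552 V.
I_load = 76.552/3.46 = 22.125 A, so P_out = 76.552 × 22.125 = 1693.7 W.
All ideal ⇒ P_in = P_out, so I_supply = 1693.7/415 = 4.08 A.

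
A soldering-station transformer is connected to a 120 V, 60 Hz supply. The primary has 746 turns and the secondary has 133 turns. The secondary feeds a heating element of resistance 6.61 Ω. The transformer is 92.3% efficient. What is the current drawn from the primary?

V_s = 120 × 133/746 = 21.394 V.
I_s = V_s/R = 21.394/6.61 = 3.2366 A.
P_out = V_s I_s = 21.394 × 3.2366 = 69.245 W.
P_in = P_out/η = 69.245/0.923 = 75.021 W.
I_p = P_in/V_p = 75.021/120 = 0.625 A.

I_p ≈ 0.625 A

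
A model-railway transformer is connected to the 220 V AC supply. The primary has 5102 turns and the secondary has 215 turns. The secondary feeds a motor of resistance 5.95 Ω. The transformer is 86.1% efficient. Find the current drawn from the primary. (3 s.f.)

I_p ≈ 0.0763 A

V_s = 220 × 215/5102 = 9.2709 V.
I_s = V_s/R = 9.2709/5.95 = 1.5581 A.
P_out = V_s I_s = 9.2709 × 1.5581 = 14.445 W.
P_in = P_out/η = 14.445/0.861 = 16.777 W.
I_p = P_in/V_p = 16.777/220 = 0.0763 A.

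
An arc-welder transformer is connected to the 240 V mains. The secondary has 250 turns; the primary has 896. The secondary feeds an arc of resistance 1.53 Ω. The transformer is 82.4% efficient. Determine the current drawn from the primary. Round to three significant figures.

V_s = 240 × 250/896 = 66.964 V.
I_s = V_s/R = 66.964/1.53 = 43.768 A.
P_out = V_s I_s = 66.964 × 43.768 = 2930.9 W.
P_in = P_out/η = 2930.9/0.824 = 3556.9 W.
I_p = P_in/V_p = 3556.9/240 = 14.8 A.

I_p ≈ 14.8 A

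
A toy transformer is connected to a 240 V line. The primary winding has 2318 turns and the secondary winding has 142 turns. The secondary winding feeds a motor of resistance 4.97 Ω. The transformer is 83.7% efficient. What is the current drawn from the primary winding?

V_s = 240 × 142/2318 = 14.702 V.
I_s = V_s/R = 14.702/4.97 = 2.9582 A.
P_out = V_s I_s = 14.702 × 2.9582 = 43.493 W.
P_in = P_out/η = 43.493/0.837 = 51.963 W.
I_p = P_in/V_p = 51.963/240 = 0.217 A.

I_p ≈ 0.217 A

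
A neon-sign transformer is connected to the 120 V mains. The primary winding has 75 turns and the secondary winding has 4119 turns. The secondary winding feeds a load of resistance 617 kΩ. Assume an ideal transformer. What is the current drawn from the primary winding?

I_p ≈ 0.587 A

V_s = V_p × N_s/N_p = 120 × 4119/75 = 6590.4 V.
I_s = V_s/R = 6590.4/617000 = 0.010681 A.
For an ideal transformer I_p N_p = I_s N_s, so I_p = 0.010681 × 4119/75 = 0.587 A.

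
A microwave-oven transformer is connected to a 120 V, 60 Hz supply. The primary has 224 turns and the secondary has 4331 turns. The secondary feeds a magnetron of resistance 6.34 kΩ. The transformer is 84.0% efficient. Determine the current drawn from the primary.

V_s = 120 × 4331/224 = 2320.2 V.
I_s = V_s/R = 2320.2/6340 = 0.36596 A.
P_out = V_s I_s = 2320.2 × 0.36596 = 849.09 W.
P_in = P_out/η = 849.09/0.840 = 1010.8 W.
I_p = P_in/V_p = 1010.8/120 = 8.42 A.

I_p ≈ 8.42 A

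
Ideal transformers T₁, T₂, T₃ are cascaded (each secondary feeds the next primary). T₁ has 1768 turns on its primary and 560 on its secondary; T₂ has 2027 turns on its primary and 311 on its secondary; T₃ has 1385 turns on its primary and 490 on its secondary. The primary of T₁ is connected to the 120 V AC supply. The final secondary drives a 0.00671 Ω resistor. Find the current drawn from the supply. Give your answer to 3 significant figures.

After T₁: V = 120.00 × 560/1768 = 38.009 V.
After T₂: V = 38.009 × 311/2027 = 5.8317 V.
After T₃: V = 5.8317 × 490/1385 = 2.0632 V.
I_load = 2.0632/0.00671 = 307.48 A, so P_out = 2.0632 × 307.48 = 634.39 W.
All ideal ⇒ P_in = P_out, so I_supply = 634.39/120 = 5.29 A.

I_supply ≈ 5.29 A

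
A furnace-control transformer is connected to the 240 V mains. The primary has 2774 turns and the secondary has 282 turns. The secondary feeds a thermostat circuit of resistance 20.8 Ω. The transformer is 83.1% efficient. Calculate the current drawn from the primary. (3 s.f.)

V_s = 240 × 282/2774 = 24.398 V.
I_s = V_s/R = 24.398/20.8 = 1.1730 A.
P_out = V_s I_s = 24.398 × 1.1730 = 28.618 W.
P_in = P_out/η = 28.618/0.831 = 34.438 W.
I_p = P_in/V_p = 34.438/240 = 0.143 A.

I_p ≈ 0.143 A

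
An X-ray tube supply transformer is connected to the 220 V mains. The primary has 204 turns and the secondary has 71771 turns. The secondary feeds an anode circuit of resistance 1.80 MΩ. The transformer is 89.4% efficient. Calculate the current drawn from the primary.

V_s = 220 × 71771/204 = 77400 V.
I_s = V_s/R = 77400/(1.80×10^6) = 0.043000 A.
P_out = V_s I_s = 77400 × 0.043000 = 3328.2 W.
P_in = P_out/η = 3328.2/0.894 = 3722.8 W.
I_p = P_in/V_p = 3722.8/220 = 16.9 A.

I_p ≈ 16.9 A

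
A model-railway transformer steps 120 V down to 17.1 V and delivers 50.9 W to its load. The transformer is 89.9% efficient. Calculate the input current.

I_in ≈ 0.472 A

P_in = P_out/η = 50.9/0.899 = 56.618 W.
I_in = P_in/V_in = 56.618/120 = 0.472 A.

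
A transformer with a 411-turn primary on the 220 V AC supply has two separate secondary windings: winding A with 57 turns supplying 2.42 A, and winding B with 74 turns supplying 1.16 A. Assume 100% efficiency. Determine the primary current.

I_p ≈ 0.544 A

V_A = 220 × 57/411 = 30.511 V; V_B = 220 × 74/411 = 39.611 V.
P_out = V_A I_A + V_B I_B = 30.511×2.42 + 39.611×1.16 = 73.836 + 45.948 = 119.78 W.
Ideal ⇒ P_in = P_out, so I_p = P_out/V_p = 119.78/220 = 0.544 A.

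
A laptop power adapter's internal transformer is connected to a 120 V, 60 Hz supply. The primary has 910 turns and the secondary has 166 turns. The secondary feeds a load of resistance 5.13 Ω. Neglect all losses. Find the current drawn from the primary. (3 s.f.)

V_s = V_p × N_s/N_p = 120 × 166/910 = 21.890 V.
I_s = V_s/R = 21.890/5.13 = 4.2671 A.
For an ideal transformer I_p N_p = I_s N_s, so I_p = 4.2671 × 166/910 = 0.778 A.

I_p ≈ 0.778 A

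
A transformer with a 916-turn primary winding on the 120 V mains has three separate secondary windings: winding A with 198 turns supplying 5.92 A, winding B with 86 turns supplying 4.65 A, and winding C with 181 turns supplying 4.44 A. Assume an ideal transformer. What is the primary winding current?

I_p ≈ 2.59 A

V_A = 120 × 198/916 = 25.939 V; V_B = 120 × 86/916 = 11.266 V; V_C = 120 × 181/916 = 23.712 V.
P_out = V_A I_A + V_B I_B + V_C I_C = 25.939×5.92 + 11.266×4.65 + 23.712×4.44 = 153.56 + 52.389 + 105.28 = 311.23 W.
Ideal ⇒ P_in = P_out, so I_p = P_out/V_p = 311.23/120 = 2.59 A.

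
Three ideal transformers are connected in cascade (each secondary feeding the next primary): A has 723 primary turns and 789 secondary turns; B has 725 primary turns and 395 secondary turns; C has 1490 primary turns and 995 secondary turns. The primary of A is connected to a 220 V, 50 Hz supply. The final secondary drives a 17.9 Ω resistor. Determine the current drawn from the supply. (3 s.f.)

Secondary of A: V = 220.00 × 789/723 = 240.08 V.
Secondary of B: V = 240.08 × 395/725 = 130.80 V.
Secondary of C: V = 130.80 × 995/1490 = 87.349 V.
I_load = 87.349/17.9 = 4.8798 A, so P_out = 87.349 × 4.8798 = 426.25 W.
All ideal ⇒ P_in = P_out, so I_supply = 426.25/220 = 1.94 A.

I_supply ≈ 1.94 A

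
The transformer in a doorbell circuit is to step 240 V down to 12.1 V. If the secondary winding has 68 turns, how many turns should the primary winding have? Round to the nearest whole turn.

N_p/N_s = V_p/V_s, so N_p = 68 × 240/12.1 = 1348.8 ≈ 1349 turns.

N_p = 1349 turns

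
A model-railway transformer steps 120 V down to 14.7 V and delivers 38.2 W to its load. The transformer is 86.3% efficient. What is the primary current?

I_p ≈ 0.369 A

P_in = P_out/η = 38.2/0.863 = 44.264 W.
I_p = P_in/V_p = 44.264/120 = 0.369 A.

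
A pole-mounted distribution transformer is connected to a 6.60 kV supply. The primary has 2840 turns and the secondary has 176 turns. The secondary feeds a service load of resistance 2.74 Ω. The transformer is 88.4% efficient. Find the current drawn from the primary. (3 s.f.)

V_s = 6600 × 176/2840 = 409.01 V.
I_s = V_s/R = 409.01/2.74 = 149.28 A.
P_out = V_s I_s = 409.01 × 149.28 = 61056 W.
P_in = P_out/η = 61056/0.884 = 69067 W.
I_p = P_in/V_p = 69067/6600 = 10.5 A.

I_p ≈ 10.5 A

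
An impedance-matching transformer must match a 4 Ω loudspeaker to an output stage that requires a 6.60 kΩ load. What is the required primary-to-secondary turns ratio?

Z_p/Z_s = (N_p/N_s)², so N_p/N_s = √(6600/4) = √1650 = 40.6.

N_p/N_s ≈ 40.6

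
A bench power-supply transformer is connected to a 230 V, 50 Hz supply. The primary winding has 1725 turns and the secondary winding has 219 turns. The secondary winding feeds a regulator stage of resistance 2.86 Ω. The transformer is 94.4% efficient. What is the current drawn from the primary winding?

V_s = 230 × 219/1725 = 29.200 V.
I_s = V_s/R = 29.200/2.86 = 10.210 A.
P_out = V_s I_s = 29.200 × 10.210 = 298.13 W.
P_in = P_out/η = 298.13/0.944 = 315.81 W.
I_p = P_in/V_p = 315.81/230 = 1.37 A.

I_p ≈ 1.37 A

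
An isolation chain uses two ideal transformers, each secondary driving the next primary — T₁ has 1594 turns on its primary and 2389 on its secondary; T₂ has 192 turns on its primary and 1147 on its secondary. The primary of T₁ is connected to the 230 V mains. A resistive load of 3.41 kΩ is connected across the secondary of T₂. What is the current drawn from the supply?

Secondary of T₁: V = 230.00 × 2389/1594 = 344.71 V.
Secondary of T₂: V = 344.71 × 1147/192 = 2059.3 V.
I_load = 2059.3/3410 = 0.60390 A, so P_out = 2059.3 × 0.60390 = 1243.6 W.
All ideal ⇒ P_in = P_out, so I_supply = 1243.6/230 = 5.41 A.

I_supply ≈ 5.41 A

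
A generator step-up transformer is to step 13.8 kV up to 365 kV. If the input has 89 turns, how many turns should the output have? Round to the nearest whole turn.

N_out = 2354 turns

N_out/N_in = V_out/V_in, so N_out = 89 × 365000/13800 = 2354.0 ≈ 2354 turns.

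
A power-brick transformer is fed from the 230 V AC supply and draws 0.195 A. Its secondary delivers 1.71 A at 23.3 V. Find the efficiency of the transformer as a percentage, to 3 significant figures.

η ≈ 88.8%

P_in = 230 × 0.195 = 44.8500 W.
P_out = 23.3 × 1.71 = 39.8430 W.
η = P_out/P_in = 39.8430/44.8500 = 0.888.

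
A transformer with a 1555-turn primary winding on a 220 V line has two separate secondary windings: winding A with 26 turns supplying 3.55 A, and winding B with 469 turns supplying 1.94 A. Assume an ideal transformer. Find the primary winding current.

V_A = 220 × 26/1555 = 3.6785 V; V_B = 220 × 469/1555 = 66.354 V.
P_out = V_A I_A + V_B I_B = 3.6785×3.55 + 66.354×1.94 = 13.059 + 128.73 = 141.78 W.
Ideal ⇒ P_in = P_out, so I_p = P_out/V_p = 141.78/220 = 0.644 A.

I_p ≈ 0.644 A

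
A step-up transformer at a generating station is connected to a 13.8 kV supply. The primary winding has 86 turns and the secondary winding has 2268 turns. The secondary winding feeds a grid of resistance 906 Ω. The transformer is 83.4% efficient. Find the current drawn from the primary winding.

V_s = 13800 × 2268/86 = 363930 V.
I_s = V_s/R = 363930/906 = 401.69 A.
P_out = V_s I_s = 363930 × 401.69 = 1.4619×10^8 W.
P_in = P_out/η = 1.4619×10^8/0.834 = 1.7529×10^8 W.
I_p = P_in/V_p = 1.7529×10^8/13800 = 12700 A.

I_p ≈ 12700 A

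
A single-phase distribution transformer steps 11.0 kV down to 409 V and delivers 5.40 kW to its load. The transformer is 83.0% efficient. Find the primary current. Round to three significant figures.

I_p ≈ 0.591 A

P_in = P_out/η = 5400/0.830 = 6506.0 W.
I_p = P_in/V_p = 6506.0/11000 = 0.591 A.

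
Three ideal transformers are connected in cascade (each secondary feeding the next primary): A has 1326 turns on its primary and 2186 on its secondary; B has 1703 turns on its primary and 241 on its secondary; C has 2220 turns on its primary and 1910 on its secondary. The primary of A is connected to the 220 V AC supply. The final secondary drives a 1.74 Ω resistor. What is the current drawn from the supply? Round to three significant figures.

After A: V = 220.00 × 2186/1326 = 362.68 V.
After B: V = 362.68 × 241/1703 = 51.325 V.
After C: V = 51.325 × 1910/2220 = 44.158 V.
I_load = 44.158/1.74 = 25.378 A, so P_out = 44.158 × 25.378 = 1120.7 W.
All ideal ⇒ P_in = P_out, so I_supply = 1120.7/220 = 5.09 A.

I_supply ≈ 5.09 A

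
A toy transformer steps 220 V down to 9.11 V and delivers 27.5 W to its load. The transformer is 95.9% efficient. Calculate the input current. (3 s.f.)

I_in ≈ 0.130 A

P_in = P_out/η = 27.5/0.959 = 28.676 W.
I_in = P_in/V_in = 28.676/220 = 0.130 A.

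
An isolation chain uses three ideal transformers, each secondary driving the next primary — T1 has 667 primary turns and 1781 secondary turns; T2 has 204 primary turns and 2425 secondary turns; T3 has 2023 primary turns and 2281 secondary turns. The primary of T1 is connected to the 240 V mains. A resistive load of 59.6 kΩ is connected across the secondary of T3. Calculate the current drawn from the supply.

I_supply ≈ 5.16 A

Secondary of T1: V = 240.00 × 1781/667 = 640.84 V.
Secondary of T2: V = 640.84 × 2425/204 = 7617.8 V.
Secondary of T3: V = 7617.8 × 2281/2023 = 8589.4 V.
I_load = 8589.4/59600 = 0.14412 A, so P_out = 8589.4 × 0.14412 = 1237.9 W.
All ideal ⇒ P_in = P_out, so I_supply = 1237.9/240 = 5.16 A.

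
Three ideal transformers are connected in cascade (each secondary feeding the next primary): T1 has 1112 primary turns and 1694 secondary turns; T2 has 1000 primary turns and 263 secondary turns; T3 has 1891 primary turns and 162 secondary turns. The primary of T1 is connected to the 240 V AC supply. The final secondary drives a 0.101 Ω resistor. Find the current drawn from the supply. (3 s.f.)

Secondary of T1: V = 240.00 × 1694/1112 = 365.61 V.
Secondary of T2: V = 365.61 × 263/1000 = 96.156 V.
Secondary of T3: V = 96.156 × 162/1891 = 8.2376 V.
I_load = 8.2376/0.101 = 81.560 A, so P_out = 8.2376 × 81.560 = 671.86 W.
All ideal ⇒ P_in = P_out, so I_supply = 671.86/240 = 2.80 A.

I_supply ≈ 2.80 A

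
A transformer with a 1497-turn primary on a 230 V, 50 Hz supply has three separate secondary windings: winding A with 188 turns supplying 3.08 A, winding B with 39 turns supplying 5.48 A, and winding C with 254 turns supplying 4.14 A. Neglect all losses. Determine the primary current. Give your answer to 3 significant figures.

V_A = 230 × 188/1497 = 28.884 V; V_B = 230 × 39/1497 = 5.9920 V; V_C = 230 × 254/1497 = 39.025 V.
P_out = V_A I_A + V_B I_B + V_C I_C = 28.884×3.08 + 5.9920×5.48 + 39.025×4.14 = 88.964 + 32.836 + 161.56 = 283.36 W.
Ideal ⇒ P_in = P_out, so I_p = P_out/V_p = 283.36/230 = 1.23 A.

I_p ≈ 1.23 A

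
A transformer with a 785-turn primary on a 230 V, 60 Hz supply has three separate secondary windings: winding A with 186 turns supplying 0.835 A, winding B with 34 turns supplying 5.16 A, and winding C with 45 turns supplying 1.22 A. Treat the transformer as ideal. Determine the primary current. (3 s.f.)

I_p ≈ 0.491 A

V_A = 230 × 186/785 = 54.497 V; V_B = 230 × 34/785 = 9.9618 V; V_C = 230 × 45/785 = 13.185 V.
P_out = V_A I_A + V_B I_B + V_C I_C = 54.497×0.835 + 9.9618×5.16 + 13.185×1.22 = 45.505 + 51.403 + 16.085 = 112.99 W.
Ideal ⇒ P_in = P_out, so I_p = P_out/V_p = 112.99/230 = 0.491 A.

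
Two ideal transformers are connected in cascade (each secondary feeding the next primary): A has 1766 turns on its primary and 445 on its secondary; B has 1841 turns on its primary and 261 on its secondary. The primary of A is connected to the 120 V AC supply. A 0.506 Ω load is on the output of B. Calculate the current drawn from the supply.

Secondary of A: V = 120.00 × 445/1766 = 30.238 V.
Secondary of B: V = 30.238 × 261/1841 = 4.2868 V.
I_load = 4.2868/0.506 = 8.4720 A, so P_out = 4.2868 × 8.4720 = 36.318 W.
All ideal ⇒ P_in = P_out, so I_supply = 36.318/120 = 0.303 A.

I_supply ≈ 0.303 A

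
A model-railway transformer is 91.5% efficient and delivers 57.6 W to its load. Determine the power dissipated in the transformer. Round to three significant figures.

P_in = P_out/η = 57.6/0.915 = 62.9508 W.
P_loss = P_in − P_out = 62.9508 − 57.6 = 5.35 W.

P_loss ≈ 5.35 W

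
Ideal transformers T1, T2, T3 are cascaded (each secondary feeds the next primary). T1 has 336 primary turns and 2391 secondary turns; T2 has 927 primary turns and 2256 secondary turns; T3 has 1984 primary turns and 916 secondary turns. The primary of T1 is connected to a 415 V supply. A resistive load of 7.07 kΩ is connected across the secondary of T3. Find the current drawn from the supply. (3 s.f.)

I_supply ≈ 3.75 A

Secondary of T1: V = 415.00 × 2391/336 = 2953.2 V.
Secondary of T2: V = 2953.2 × 2256/927 = 7187.0 V.
Secondary of T3: V = 7187.0 × 916/1984 = 3318.2 V.
I_load = 3318.2/7070 = 0.46933 A, so P_out = 3318.2 × 0.46933 = 1557.3 W.
All ideal ⇒ P_in = P_out, so I_supply = 1557.3/415 = 3.75 A.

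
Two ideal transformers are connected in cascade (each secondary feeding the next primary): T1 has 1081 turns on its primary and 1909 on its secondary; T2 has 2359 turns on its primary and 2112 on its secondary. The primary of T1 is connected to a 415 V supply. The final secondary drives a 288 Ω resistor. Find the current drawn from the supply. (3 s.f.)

I_supply ≈ 3.60 A

After T1: V = 415.00 × 1909/1081 = 732.87 V.
After T2: V = 732.87 × 2112/2359 = 656.14 V.
I_load = 656.14/288 = 2.2783 A, so P_out = 656.14 × 2.2783 = 1494.8 W.
All ideal ⇒ P_in = P_out, so I_supply = 1494.8/415 = 3.60 A.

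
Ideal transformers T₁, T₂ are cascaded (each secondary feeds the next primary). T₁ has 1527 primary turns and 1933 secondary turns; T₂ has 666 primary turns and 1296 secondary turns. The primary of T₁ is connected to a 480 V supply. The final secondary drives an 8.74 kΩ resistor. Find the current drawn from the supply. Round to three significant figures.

Secondary of T₁: V = 480.00 × 1933/1527 = 607.62 V.
Secondary of T₂: V = 607.62 × 1296/666 = 1182.4 V.
I_load = 1182.4/8740 = 0.13529 A, so P_out = 1182.4 × 0.13529 = 159.96 W.
All ideal ⇒ P_in = P_out, so I_supply = 159.96/480 = 0.333 A.

I_supply ≈ 0.333 A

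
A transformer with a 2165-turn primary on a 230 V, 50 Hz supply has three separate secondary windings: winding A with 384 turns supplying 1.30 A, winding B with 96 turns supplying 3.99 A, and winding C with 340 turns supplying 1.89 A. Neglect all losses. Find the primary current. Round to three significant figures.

V_A = 230 × 384/2165 = 40.794 V; V_B = 230 × 96/2165 = 10.199 V; V_C = 230 × 340/2165 = 36.120 V.
P_out = V_A I_A + V_B I_B + V_C I_C = 40.794×1.30 + 10.199×3.99 + 36.120×1.89 = 53.033 + 40.692 + 68.267 = 161.99 W.
Ideal ⇒ P_in = P_out, so I_p = P_out/V_p = 161.99/230 = 0.704 A.

I_p ≈ 0.704 A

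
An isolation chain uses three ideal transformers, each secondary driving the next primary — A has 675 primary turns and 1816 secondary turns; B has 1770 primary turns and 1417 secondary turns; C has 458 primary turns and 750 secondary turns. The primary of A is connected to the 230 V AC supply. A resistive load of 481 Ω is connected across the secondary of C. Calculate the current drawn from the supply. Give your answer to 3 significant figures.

After A: V = 230.00 × 1816/675 = 618.79 V.
After B: V = 618.79 × 1417/1770 = 495.38 V.
After C: V = 495.38 × 750/458 = 811.21 V.
I_load = 811.21/481 = 1.6865 A, so P_out = 811.21 × 1.6865 = 1368.1 W.
All ideal ⇒ P_in = P_out, so I_supply = 1368.1/230 = 5.95 A.

I_supply ≈ 5.95 A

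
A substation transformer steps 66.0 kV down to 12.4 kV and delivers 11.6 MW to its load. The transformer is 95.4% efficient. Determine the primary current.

I_p ≈ 184 A

P_in = P_out/η = 1.16×10^7/0.954 = 1.2159×10^7 W.
I_p = P_in/V_p = 1.2159×10^7/66000 = 184 A.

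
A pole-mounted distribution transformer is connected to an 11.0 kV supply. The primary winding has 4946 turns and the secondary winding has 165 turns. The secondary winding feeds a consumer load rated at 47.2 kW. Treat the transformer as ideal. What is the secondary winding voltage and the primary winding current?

V_s ≈ 367 V, I_p ≈ 4.29 A

V_s = V_p × N_s/N_p = 11000 × 165/4946 = 366.96 V.
I_s = P/V_s = 47200/366.96 = 128.62 A.
I_p = I_s × N_s/N_p = 128.62 × 165/4946 = 4.29 A.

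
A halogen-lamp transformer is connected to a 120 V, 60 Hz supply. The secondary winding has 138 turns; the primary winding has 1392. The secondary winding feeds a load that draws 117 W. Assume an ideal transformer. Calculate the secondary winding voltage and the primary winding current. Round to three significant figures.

V_s ≈ 11.9 V, I_p ≈ 0.975 A

V_s = V_p × N_s/N_p = 120 × 138/1392 = 11.897 V.
I_s = P/V_s = 117/11.897 = 9.8348 A.
I_p = I_s × N_s/N_p = 9.8348 × 138/1392 = 0.975 A.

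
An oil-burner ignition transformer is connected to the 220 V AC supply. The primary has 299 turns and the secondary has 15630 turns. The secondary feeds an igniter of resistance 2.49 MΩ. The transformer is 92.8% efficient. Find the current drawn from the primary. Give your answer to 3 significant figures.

I_p ≈ 0.260 A

V_s = 220 × 15630/299 = 11500 V.
I_s = V_s/R = 11500/(2.49×10^6) = 0.0046186 A.
P_out = V_s I_s = 11500 × 0.0046186 = 53.116 W.
P_in = P_out/η = 53.116/0.928 = 57.237 W.
I_p = P_in/V_p = 57.237/220 = 0.260 A.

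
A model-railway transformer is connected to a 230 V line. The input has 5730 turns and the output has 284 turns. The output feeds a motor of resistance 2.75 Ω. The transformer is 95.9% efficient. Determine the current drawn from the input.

V_out = 230 × 284/5730 = 11.400 V.
I_out = V_out/R = 11.400/2.75 = 4.1453 A.
P_out = V_out I_out = 11.400 × 4.1453 = 47.255 W.
P_in = P_out/η = 47.255/0.959 = 49.276 W.
I_in = P_in/V_in = 49.276/230 = 0.214 A.

I_in ≈ 0.214 A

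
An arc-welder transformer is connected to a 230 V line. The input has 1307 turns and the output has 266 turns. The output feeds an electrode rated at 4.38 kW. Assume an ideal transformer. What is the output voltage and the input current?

V_out ≈ 46.8 V, I_in ≈ 19.0 A

V_out = V_in × N_out/N_in = 230 × 266/1307 = 46.809 V.
I_out = P/V_out = 4380/46.809 = 93.571 A.
I_in = I_out × N_out/N_in = 93.571 × 266/1307 = 19.0 A.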